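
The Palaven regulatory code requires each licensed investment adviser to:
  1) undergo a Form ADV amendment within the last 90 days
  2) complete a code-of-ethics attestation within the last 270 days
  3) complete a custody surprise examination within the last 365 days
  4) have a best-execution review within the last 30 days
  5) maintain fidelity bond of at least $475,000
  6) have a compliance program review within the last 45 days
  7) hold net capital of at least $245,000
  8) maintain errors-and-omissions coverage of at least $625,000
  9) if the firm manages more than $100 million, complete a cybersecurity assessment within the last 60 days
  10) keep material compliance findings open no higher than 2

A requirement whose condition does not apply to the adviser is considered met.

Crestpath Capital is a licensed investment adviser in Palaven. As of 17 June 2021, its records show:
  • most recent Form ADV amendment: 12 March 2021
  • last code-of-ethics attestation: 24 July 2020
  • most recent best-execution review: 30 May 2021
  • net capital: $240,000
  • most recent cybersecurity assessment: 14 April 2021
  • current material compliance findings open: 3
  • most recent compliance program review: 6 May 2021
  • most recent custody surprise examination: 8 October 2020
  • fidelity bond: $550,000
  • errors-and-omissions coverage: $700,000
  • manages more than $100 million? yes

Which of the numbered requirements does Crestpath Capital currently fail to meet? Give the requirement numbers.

1. Form ADV amendment 97 days ago vs limit 90 → not met
2. code-of-ethics attestation 328 days ago vs limit 270 → not met
3. custody surprise examination 252 days ago vs limit 365 → met
4. best-execution review 18 days ago vs limit 30 → met
5. fidelity bond $550,000 ≥ $475,000 → met
6. compliance program review 42 days ago vs limit 45 → met
7. net capital $240,000 < $245,000 → not met
8. errors-and-omissions coverage $700,000 ≥ $625,000 → met
9. condition 'manages more than $100 million' holds; cybersecurity assessment 64 days ago vs limit 60 → not met
10. material compliance findings open 3 > 2 → not met
Not met: 1, 2, 7, 9, 10

1, 2, 7, 9, 10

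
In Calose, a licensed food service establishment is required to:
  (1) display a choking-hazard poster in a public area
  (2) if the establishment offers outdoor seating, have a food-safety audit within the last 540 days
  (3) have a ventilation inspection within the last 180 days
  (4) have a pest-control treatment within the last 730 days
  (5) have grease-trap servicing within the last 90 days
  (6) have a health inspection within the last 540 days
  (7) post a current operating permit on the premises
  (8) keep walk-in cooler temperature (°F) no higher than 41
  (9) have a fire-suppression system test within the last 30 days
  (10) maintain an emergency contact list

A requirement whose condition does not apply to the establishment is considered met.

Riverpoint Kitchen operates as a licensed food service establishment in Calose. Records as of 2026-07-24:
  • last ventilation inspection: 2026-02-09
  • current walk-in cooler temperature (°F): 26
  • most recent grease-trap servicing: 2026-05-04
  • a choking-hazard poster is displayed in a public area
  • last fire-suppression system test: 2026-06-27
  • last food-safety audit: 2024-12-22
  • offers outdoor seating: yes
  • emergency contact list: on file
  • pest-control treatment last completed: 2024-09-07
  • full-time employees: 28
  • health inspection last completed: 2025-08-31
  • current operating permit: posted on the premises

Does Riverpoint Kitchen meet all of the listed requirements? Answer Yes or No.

1. choking-hazard poster present → met
2. condition 'offers outdoor seating' holds; food-safety audit 579 days ago vs limit 540 → not met
3. ventilation inspection 165 days ago vs limit 180 → met
4. pest-control treatment 685 days ago vs limit 730 → met
5. grease-trap servicing 81 days ago vs limit 90 → met
6. health inspection 327 days ago vs limit 540 → met
7. current operating permit present → met
8. walk-in cooler temperature (°F) 26 ≤ 41 → met
9. fire-suppression system test 27 days ago vs limit 30 → met
10. emergency contact list present → met
Not met: 2

No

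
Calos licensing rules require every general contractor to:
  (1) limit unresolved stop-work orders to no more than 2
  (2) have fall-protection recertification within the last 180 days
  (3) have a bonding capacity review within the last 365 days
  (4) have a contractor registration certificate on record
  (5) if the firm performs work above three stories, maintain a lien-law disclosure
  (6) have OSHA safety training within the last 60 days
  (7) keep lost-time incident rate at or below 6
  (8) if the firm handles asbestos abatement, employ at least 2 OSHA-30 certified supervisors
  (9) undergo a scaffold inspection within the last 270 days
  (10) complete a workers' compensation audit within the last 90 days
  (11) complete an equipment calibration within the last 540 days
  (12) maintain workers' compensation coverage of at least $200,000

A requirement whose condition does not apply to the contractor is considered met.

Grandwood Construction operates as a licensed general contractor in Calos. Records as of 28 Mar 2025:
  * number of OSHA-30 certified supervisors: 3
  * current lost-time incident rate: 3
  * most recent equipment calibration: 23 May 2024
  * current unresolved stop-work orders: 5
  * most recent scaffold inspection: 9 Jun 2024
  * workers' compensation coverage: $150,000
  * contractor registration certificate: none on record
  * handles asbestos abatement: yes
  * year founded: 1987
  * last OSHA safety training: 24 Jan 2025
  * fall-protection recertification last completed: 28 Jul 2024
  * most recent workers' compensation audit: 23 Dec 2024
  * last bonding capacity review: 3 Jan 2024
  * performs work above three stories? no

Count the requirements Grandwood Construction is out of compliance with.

8

1. unresolved stop-work orders 5 > 2 → not met
2. fall-protection recertification 243 days ago vs limit 180 → not met
3. bonding capacity review 450 days ago vs limit 365 → not met
4. contractor registration certificate absent → not met
5. condition 'performs work above three stories' does not hold → requirement n/a → met
6. OSHA safety training 63 days ago vs limit 60 → not met
7. lost-time incident rate 3 ≤ 6 → met
8. condition 'handles asbestos abatement' holds; OSHA-30 certified supervisors 3 ≥ 2 → met
9. scaffold inspection 292 days ago vs limit 270 → not met
10. workers' compensation audit 95 days ago vs limit 90 → not met
11. equipment calibration 309 days ago vs limit 540 → met
12. workers' compensation coverage $150,000 < $200,000 → not met
Not met: 8 of 12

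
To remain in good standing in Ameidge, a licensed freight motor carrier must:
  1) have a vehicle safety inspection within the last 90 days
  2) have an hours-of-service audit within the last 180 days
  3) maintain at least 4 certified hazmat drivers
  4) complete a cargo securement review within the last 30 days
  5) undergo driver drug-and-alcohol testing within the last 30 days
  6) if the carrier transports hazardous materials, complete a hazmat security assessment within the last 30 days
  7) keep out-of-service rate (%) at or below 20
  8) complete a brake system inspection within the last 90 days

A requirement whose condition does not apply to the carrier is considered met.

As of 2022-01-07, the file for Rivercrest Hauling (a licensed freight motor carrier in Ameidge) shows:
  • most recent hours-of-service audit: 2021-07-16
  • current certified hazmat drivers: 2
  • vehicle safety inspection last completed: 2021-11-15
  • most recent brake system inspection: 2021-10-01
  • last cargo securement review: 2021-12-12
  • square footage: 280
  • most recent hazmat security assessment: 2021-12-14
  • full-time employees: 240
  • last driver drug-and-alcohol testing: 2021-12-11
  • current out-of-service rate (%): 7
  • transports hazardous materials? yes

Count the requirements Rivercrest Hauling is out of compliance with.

2

1. vehicle safety inspection 53 days ago vs limit 90 → met
2. hours-of-service audit 175 days ago vs limit 180 → met
3. certified hazmat drivers 2 < 4 → not met
4. cargo securement review 26 days ago vs limit 30 → met
5. driver drug-and-alcohol testing 27 days ago vs limit 30 → met
6. condition 'transports hazardous materials' holds; hazmat security assessment 24 days ago vs limit 30 → met
7. out-of-service rate (%) 7 ≤ 20 → met
8. brake system inspection 98 days ago vs limit 90 → not met
Not met: 2 of 8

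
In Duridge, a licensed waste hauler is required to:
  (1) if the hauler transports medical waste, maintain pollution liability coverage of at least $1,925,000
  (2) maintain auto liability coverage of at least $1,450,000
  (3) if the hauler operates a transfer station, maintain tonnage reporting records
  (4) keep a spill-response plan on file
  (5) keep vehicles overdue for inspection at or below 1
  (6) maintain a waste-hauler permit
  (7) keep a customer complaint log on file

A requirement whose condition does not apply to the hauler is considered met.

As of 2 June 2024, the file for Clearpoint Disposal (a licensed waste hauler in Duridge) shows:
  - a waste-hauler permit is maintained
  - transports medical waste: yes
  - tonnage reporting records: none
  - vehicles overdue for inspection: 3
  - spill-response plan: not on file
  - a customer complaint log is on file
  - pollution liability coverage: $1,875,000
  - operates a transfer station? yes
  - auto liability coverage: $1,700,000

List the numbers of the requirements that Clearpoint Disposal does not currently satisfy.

1. condition 'transports medical waste' holds; pollution liability coverage $1,875,000 < $1,925,000 → not met
2. auto liability coverage $1,700,000 ≥ $1,450,000 → met
3. condition 'operates a transfer station' holds; tonnage reporting records absent → not met
4. spill-response plan absent → not met
5. vehicles overdue for inspection 3 > 1 → not met
6. waste-hauler permit present → met
7. customer complaint log present → met
Not met: 1, 3, 4, 5

1, 3, 4, 5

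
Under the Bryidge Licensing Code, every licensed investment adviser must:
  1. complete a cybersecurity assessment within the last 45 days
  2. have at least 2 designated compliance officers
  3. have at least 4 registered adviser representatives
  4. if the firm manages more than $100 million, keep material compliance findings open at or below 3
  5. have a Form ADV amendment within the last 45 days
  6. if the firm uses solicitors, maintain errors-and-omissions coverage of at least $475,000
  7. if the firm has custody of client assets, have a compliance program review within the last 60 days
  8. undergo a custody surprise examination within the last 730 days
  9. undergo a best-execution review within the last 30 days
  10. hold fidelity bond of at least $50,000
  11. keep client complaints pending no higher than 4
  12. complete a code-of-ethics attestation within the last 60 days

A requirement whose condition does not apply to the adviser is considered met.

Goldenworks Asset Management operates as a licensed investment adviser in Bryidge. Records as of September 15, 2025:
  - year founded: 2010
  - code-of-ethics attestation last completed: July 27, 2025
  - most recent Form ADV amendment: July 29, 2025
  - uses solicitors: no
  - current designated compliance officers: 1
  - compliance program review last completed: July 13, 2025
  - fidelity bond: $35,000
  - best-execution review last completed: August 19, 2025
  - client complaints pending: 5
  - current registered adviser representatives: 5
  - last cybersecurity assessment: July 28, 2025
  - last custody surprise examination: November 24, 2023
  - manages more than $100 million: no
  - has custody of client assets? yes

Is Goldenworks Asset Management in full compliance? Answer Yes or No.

1. cybersecurity assessment 49 days ago vs limit 45 → not met
2. designated compliance officers 1 < 2 → not met
3. registered adviser representatives 5 ≥ 4 → met
4. condition 'manages more than $100 million' does not hold → requirement n/a → met
5. Form ADV amendment 48 days ago vs limit 45 → not met
6. condition 'uses solicitors' does not hold → requirement n/a → met
7. condition 'has custody of client assets' holds; compliance program review 64 days ago vs limit 60 → not met
8. custody surprise examination 661 days ago vs limit 730 → met
9. best-execution review 27 days ago vs limit 30 → met
10. fidelity bond $35,000 < $50,000 → not met
11. client complaints pending 5 > 4 → not met
12. code-of-ethics attestation 50 days ago vs limit 60 → met
Not met: 1, 2, 5, 7, 10, 11

No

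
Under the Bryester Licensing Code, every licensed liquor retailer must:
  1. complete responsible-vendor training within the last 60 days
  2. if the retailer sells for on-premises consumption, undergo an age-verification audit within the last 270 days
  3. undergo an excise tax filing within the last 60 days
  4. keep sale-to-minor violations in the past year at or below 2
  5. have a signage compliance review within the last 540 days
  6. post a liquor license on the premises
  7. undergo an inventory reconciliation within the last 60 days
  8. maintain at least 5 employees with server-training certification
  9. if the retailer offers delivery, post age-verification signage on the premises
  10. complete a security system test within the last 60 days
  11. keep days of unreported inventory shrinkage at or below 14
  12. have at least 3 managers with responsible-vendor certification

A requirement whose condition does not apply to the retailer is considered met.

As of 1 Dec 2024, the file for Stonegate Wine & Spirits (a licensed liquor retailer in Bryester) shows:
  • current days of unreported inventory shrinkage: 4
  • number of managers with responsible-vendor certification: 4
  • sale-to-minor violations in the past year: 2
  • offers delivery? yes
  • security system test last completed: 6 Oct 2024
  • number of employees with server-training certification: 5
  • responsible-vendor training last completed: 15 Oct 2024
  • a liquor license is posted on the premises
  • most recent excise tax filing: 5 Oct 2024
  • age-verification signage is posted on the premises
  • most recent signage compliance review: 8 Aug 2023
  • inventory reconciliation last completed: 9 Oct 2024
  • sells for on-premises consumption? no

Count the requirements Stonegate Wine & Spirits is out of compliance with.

1. responsible-vendor training 47 days ago vs limit 60 → met
2. condition 'sells for on-premises consumption' does not hold → requirement n/a → met
3. excise tax filing 57 days ago vs limit 60 → met
4. sale-to-minor violations in the past year 2 ≤ 2 → met
5. signage compliance review 481 days ago vs limit 540 → met
6. liquor license present → met
7. inventory reconciliation 53 days ago vs limit 60 → met
8. employees with server-training certification 5 ≥ 5 → met
9. condition 'offers delivery' holds; age-verification signage present → met
10. security system test 56 days ago vs limit 60 → met
11. days of unreported inventory shrinkage 4 ≤ 14 → met
12. managers with responsible-vendor certification 4 ≥ 3 → met
Not met: 0 of 12

0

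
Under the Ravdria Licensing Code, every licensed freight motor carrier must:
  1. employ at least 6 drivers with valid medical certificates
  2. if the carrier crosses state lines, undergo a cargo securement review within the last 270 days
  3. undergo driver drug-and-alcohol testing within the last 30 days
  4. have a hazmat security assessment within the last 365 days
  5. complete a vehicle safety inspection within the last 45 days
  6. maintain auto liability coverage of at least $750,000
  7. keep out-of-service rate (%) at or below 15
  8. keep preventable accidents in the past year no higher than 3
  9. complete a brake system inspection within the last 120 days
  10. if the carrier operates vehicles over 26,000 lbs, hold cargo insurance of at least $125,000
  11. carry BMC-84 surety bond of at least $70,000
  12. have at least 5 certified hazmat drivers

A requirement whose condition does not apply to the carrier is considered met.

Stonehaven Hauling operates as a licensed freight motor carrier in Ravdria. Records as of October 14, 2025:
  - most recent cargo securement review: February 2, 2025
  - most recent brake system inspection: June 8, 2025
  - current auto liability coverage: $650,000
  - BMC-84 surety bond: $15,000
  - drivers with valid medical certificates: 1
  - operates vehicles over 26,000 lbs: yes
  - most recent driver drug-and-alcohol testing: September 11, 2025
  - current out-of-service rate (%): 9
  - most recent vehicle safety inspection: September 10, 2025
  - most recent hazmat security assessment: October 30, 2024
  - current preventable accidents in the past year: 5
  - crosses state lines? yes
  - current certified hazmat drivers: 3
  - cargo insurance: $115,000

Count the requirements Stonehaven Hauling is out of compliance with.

8

1. drivers with valid medical certificates 1 < 6 → not met
2. condition 'crosses state lines' holds; cargo securement review 254 days ago vs limit 270 → met
3. driver drug-and-alcohol testing 33 days ago vs limit 30 → not met
4. hazmat security assessment 349 days ago vs limit 365 → met
5. vehicle safety inspection 34 days ago vs limit 45 → met
6. auto liability coverage $650,000 < $750,000 → not met
7. out-of-service rate (%) 9 ≤ 15 → met
8. preventable accidents in the past year 5 > 3 → not met
9. brake system inspection 128 days ago vs limit 120 → not met
10. condition 'operates vehicles over 26,000 lbs' holds; cargo insurance $115,000 < $125,000 → not met
11. BMC-84 surety bond $15,000 < $70,000 → not met
12. certified hazmat drivers 3 < 5 → not met
Not met: 8 of 12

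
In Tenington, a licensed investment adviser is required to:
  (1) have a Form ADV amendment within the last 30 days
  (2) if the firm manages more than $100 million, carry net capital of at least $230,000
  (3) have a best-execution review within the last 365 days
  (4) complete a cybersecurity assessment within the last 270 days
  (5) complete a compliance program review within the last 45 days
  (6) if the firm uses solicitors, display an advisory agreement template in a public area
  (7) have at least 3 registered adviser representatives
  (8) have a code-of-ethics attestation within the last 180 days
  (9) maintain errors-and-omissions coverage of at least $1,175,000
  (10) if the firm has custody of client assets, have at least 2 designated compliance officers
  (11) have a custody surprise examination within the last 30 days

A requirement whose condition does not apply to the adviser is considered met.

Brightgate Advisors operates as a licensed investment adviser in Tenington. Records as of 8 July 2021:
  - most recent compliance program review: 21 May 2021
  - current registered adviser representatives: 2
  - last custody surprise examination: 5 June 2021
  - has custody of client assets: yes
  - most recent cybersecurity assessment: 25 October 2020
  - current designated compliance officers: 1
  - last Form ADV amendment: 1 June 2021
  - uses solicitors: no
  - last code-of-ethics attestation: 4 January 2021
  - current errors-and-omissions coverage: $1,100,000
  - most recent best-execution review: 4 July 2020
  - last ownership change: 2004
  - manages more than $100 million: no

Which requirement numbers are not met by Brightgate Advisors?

1. Form ADV amendment 37 days ago vs limit 30 → not met
2. condition 'manages more than $100 million' does not hold → requirement n/a → met
3. best-execution review 369 days ago vs limit 365 → not met
4. cybersecurity assessment 256 days ago vs limit 270 → met
5. compliance program review 48 days ago vs limit 45 → not met
6. condition 'uses solicitors' does not hold → requirement n/a → met
7. registered adviser representatives 2 < 3 → not met
8. code-of-ethics attestation 185 days ago vs limit 180 → not met
9. errors-and-omissions coverage $1,100,000 < $1,175,000 → not met
10. condition 'has custody of client assets' holds; designated compliance officers 1 < 2 → not met
11. custody surprise examination 33 days ago vs limit 30 → not met
Not met: 1, 3, 5, 7, 8, 9, 10, 11

1, 3, 5, 7, 8, 9, 10, 11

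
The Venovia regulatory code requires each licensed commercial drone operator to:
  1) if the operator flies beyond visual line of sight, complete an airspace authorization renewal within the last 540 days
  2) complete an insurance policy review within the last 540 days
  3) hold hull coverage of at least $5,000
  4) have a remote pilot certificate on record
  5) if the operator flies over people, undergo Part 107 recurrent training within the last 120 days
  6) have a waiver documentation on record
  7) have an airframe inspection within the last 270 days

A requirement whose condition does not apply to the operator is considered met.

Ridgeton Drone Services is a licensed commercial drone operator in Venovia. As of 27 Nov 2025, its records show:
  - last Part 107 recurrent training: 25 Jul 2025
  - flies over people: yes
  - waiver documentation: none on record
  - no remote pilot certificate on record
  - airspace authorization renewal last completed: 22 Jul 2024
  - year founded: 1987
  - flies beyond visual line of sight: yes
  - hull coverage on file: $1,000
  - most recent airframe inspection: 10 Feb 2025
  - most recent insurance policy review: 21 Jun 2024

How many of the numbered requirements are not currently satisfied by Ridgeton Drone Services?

5

1. condition 'flies beyond visual line of sight' holds; airspace authorization renewal 493 days ago vs limit 540 → met
2. insurance policy review 524 days ago vs limit 540 → met
3. hull coverage $1,000 < $5,000 → not met
4. remote pilot certificate absent → not met
5. condition 'flies over people' holds; Part 107 recurrent training 125 days ago vs limit 120 → not met
6. waiver documentation absent → not met
7. airframe inspection 290 days ago vs limit 270 → not met
Not met: 5 of 7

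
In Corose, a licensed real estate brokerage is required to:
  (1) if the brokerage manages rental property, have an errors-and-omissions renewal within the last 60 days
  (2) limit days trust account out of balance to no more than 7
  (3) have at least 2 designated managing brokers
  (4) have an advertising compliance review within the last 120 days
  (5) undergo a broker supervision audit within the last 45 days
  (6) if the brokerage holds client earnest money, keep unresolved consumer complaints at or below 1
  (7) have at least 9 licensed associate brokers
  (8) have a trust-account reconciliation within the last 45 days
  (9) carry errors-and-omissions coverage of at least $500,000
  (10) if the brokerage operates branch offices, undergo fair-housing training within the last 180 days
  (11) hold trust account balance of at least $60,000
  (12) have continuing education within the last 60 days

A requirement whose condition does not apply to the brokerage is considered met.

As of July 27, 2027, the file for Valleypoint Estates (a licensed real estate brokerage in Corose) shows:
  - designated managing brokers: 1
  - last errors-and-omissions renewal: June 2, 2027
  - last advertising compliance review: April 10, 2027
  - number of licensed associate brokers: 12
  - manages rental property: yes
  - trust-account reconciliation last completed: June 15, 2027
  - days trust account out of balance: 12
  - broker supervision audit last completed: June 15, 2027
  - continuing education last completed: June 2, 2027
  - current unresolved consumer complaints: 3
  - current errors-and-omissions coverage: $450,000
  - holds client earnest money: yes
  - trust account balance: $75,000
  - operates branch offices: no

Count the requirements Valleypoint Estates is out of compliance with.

1. condition 'manages rental property' holds; errors-and-omissions renewal 55 days ago vs limit 60 → met
2. days trust account out of balance 12 > 7 → not met
3. designated managing brokers 1 < 2 → not met
4. advertising compliance review 108 days ago vs limit 120 → met
5. broker supervision audit 42 days ago vs limit 45 → met
6. condition 'holds client earnest money' holds; unresolved consumer complaints 3 > 1 → not met
7. licensed associate brokers 12 ≥ 9 → met
8. trust-account reconciliation 42 days ago vs limit 45 → met
9. errors-and-omissions coverage $450,000 < $500,000 → not met
10. condition 'operates branch offices' does not hold → requirement n/a → met
11. trust account balance $75,000 ≥ $60,000 → met
12. continuing education 55 days ago vs limit 60 → met
Not met: 4 of 12

4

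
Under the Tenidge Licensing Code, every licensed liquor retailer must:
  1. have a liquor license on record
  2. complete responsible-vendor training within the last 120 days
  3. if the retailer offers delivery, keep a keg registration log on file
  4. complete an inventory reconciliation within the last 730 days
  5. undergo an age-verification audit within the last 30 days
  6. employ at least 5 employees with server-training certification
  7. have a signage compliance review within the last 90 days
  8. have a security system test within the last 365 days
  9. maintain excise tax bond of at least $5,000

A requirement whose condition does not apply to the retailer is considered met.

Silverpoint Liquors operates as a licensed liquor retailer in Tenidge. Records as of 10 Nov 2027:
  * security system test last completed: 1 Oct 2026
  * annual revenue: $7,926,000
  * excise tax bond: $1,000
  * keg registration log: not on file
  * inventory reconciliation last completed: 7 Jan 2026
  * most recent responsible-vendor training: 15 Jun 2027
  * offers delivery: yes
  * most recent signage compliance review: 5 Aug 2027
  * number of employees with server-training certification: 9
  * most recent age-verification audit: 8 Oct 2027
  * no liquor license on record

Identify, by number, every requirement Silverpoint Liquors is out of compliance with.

1, 2, 3, 5, 7, 8, 9

1. liquor license absent → not met
2. responsible-vendor training 148 days ago vs limit 120 → not met
3. condition 'offers delivery' holds; keg registration log absent → not met
4. inventory reconciliation 672 days ago vs limit 730 → met
5. age-verification audit 33 days ago vs limit 30 → not met
6. employees with server-training certification 9 ≥ 5 → met
7. signage compliance review 97 days ago vs limit 90 → not met
8. security system test 405 days ago vs limit 365 → not met
9. excise tax bond $1,000 < $5,000 → not met
Not met: 1, 2, 3, 5, 7, 8, 9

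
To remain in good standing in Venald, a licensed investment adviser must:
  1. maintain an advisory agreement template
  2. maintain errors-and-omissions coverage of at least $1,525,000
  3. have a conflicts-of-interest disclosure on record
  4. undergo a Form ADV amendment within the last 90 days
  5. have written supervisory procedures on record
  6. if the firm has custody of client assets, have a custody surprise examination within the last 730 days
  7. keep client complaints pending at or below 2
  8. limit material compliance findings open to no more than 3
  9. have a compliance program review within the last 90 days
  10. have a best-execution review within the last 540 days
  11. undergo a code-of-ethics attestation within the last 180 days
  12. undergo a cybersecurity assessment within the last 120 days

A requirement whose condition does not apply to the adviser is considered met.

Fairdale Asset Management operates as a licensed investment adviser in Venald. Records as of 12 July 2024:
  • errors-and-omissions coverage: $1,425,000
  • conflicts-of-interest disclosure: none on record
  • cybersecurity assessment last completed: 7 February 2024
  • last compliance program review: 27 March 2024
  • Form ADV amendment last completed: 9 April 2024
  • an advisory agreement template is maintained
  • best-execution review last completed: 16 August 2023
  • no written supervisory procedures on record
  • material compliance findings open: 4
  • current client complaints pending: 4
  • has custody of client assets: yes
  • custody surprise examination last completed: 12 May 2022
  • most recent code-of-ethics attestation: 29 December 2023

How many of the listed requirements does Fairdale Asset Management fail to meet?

1. advisory agreement template present → met
2. errors-and-omissions coverage $1,425,000 < $1,525,000 → not met
3. conflicts-of-interest disclosure absent → not met
4. Form ADV amendment 94 days ago vs limit 90 → not met
5. written supervisory procedures absent → not met
6. condition 'has custody of client assets' holds; custody surprise examination 792 days ago vs limit 730 → not met
7. client complaints pending 4 > 2 → not met
8. material compliance findings open 4 > 3 → not met
9. compliance program review 107 days ago vs limit 90 → not met
10. best-execution review 331 days ago vs limit 540 → met
11. code-of-ethics attestation 196 days ago vs limit 180 → not met
12. cybersecurity assessment 156 days ago vs limit 120 → not met
Not met: 10 of 12

10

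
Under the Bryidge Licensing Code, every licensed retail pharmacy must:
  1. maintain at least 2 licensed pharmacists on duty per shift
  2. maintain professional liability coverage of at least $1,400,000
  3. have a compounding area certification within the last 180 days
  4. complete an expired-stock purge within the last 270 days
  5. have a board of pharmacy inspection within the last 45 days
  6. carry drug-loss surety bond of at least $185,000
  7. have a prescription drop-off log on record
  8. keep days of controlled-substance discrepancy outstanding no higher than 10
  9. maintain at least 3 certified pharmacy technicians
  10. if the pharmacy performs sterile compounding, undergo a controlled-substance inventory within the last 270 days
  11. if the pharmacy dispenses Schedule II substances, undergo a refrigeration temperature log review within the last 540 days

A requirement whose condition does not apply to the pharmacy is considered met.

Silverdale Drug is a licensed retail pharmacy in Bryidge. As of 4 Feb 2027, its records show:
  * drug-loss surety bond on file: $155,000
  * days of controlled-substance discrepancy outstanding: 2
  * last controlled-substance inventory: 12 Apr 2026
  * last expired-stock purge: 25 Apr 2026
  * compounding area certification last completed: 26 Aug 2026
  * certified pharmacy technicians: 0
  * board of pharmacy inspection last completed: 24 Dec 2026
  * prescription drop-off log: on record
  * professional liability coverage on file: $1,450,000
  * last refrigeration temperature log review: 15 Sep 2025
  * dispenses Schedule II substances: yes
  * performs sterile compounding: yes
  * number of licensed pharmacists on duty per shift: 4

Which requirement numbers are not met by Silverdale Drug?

1. licensed pharmacists on duty per shift 4 ≥ 2 → met
2. professional liability coverage $1,450,000 ≥ $1,400,000 → met
3. compounding area certification 162 days ago vs limit 180 → met
4. expired-stock purge 285 days ago vs limit 270 → not met
5. board of pharmacy inspection 42 days ago vs limit 45 → met
6. drug-loss surety bond $155,000 < $185,000 → not met
7. prescription drop-off log present → met
8. days of controlled-substance discrepancy outstanding 2 ≤ 10 → met
9. certified pharmacy technicians 0 < 3 → not met
10. condition 'performs sterile compounding' holds; controlled-substance inventory 298 days ago vs limit 270 → not met
11. condition 'dispenses Schedule II substances' holds; refrigeration temperature log review 507 days ago vs limit 540 → met
Not met: 4, 6, 9, 10

4, 6, 9, 10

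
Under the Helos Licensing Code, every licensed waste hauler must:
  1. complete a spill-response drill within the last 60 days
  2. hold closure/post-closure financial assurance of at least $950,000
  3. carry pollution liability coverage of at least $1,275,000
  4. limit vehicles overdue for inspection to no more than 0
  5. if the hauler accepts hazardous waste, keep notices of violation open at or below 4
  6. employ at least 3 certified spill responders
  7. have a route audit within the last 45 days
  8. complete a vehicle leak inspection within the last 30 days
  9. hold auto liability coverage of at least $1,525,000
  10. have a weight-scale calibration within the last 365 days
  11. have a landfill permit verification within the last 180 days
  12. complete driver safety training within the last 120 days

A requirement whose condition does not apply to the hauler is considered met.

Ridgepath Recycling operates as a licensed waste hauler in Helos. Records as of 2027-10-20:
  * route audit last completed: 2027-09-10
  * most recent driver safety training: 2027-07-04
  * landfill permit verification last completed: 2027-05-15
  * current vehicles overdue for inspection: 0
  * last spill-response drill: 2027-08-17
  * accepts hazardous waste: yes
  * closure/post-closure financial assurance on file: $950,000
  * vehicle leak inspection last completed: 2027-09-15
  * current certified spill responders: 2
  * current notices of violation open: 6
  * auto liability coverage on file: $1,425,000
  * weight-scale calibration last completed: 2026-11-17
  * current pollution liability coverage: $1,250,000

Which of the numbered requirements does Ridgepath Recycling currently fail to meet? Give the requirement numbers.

1. spill-response drill 64 days ago vs limit 60 → not met
2. closure/post-closure financial assurance $950,000 ≥ $950,000 → met
3. pollution liability coverage $1,250,000 < $1,275,000 → not met
4. vehicles overdue for inspection 0 ≤ 0 → met
5. condition 'accepts hazardous waste' holds; notices of violation open 6 > 4 → not met
6. certified spill responders 2 < 3 → not met
7. route audit 40 days ago vs limit 45 → met
8. vehicle leak inspection 35 days ago vs limit 30 → not met
9. auto liability coverage $1,425,000 < $1,525,000 → not met
10. weight-scale calibration 337 days ago vs limit 365 → met
11. landfill permit verification 158 days ago vs limit 180 → met
12. driver safety training 108 days ago vs limit 120 → met
Not met: 1, 3, 5, 6, 8, 9

1, 3, 5, 6, 8, 9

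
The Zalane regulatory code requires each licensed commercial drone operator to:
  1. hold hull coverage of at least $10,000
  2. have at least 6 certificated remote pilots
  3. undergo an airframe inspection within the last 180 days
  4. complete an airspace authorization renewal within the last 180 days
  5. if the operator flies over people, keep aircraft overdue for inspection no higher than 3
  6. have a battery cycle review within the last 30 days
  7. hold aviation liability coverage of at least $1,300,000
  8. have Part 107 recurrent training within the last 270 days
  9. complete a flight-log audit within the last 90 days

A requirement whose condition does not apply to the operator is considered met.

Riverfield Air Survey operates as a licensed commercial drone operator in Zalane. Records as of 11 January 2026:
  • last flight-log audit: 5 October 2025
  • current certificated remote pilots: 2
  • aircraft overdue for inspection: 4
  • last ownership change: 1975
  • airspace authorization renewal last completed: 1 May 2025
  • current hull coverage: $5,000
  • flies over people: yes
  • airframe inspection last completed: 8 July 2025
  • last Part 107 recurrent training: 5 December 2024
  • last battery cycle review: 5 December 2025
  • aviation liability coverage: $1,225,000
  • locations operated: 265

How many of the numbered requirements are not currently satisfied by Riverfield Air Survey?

9

1. hull coverage $5,000 < $10,000 → not met
2. certificated remote pilots 2 < 6 → not met
3. airframe inspection 187 days ago vs limit 180 → not met
4. airspace authorization renewal 255 days ago vs limit 180 → not met
5. condition 'flies over people' holds; aircraft overdue for inspection 4 > 3 → not met
6. battery cycle review 37 days ago vs limit 30 → not met
7. aviation liability coverage $1,225,000 < $1,300,000 → not met
8. Part 107 recurrent training 402 days ago vs limit 270 → not met
9. flight-log audit 98 days ago vs limit 90 → not met
Not met: 9 of 9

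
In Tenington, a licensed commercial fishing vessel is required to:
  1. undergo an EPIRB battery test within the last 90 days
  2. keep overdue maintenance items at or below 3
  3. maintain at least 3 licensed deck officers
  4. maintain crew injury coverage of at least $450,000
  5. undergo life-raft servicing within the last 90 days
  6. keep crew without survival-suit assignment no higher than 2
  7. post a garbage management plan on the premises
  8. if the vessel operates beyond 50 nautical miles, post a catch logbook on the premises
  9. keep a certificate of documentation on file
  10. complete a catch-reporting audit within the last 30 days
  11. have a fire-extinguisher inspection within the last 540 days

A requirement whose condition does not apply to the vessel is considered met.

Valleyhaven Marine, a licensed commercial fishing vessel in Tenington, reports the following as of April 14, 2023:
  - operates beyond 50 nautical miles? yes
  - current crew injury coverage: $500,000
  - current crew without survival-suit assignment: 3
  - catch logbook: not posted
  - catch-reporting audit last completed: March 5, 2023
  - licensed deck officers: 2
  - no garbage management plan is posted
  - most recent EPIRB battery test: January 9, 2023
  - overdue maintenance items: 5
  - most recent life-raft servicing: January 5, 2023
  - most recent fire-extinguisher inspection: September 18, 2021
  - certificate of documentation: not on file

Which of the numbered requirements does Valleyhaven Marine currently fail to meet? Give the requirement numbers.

1. EPIRB battery test 95 days ago vs limit 90 → not met
2. overdue maintenance items 5 > 3 → not met
3. licensed deck officers 2 < 3 → not met
4. crew injury coverage $500,000 ≥ $450,000 → met
5. life-raft servicing 99 days ago vs limit 90 → not met
6. crew without survival-suit assignment 3 > 2 → not met
7. garbage management plan absent → not met
8. condition 'operates beyond 50 nautical miles' holds; catch logbook absent → not met
9. certificate of documentation absent → not met
10. catch-reporting audit 40 days ago vs limit 30 → not met
11. fire-extinguisher inspection 573 days ago vs limit 540 → not met
Not met: 1, 2, 3, 5, 6, 7, 8, 9, 10, 11

1, 2, 3, 5, 6, 7, 8, 9, 10, 11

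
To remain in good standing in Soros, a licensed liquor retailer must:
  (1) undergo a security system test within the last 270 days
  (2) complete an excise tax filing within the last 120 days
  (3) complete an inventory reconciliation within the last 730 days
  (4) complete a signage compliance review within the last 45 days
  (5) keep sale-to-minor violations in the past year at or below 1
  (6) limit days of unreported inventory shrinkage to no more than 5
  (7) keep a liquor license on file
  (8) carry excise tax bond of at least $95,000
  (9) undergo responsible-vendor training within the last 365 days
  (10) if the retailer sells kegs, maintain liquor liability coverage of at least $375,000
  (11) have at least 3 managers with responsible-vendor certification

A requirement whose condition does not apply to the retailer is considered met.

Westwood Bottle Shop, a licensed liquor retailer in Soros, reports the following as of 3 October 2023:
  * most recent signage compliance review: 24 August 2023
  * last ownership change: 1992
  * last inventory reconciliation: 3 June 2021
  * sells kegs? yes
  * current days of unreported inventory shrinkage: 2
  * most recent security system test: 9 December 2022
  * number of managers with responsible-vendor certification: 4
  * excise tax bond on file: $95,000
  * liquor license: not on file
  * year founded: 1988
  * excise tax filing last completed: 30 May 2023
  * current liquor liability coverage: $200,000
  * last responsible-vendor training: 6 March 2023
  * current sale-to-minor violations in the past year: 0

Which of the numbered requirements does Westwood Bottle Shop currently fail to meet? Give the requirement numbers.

1. security system test 298 days ago vs limit 270 → not met
2. excise tax filing 126 days ago vs limit 120 → not met
3. inventory reconciliation 852 days ago vs limit 730 → not met
4. signage compliance review 40 days ago vs limit 45 → met
5. sale-to-minor violations in the past year 0 ≤ 1 → met
6. days of unreported inventory shrinkage 2 ≤ 5 → met
7. liquor license absent → not met
8. excise tax bond $95,000 ≥ $95,000 → met
9. responsible-vendor training 211 days ago vs limit 365 → met
10. condition 'sells kegs' holds; liquor liability coverage $200,000 < $375,000 → not met
11. managers with responsible-vendor certification 4 ≥ 3 → met
Not met: 1, 2, 3, 7, 10

1, 2, 3, 7, 10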